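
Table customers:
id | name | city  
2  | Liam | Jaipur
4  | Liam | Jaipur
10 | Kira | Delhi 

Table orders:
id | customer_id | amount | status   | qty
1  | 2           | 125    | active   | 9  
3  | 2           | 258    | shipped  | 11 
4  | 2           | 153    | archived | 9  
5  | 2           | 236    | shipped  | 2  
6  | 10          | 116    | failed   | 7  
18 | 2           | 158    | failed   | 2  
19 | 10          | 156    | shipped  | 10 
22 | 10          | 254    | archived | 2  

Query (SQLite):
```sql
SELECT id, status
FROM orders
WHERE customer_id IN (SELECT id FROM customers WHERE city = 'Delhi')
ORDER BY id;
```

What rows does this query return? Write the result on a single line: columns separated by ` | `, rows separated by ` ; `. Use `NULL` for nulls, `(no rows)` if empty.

6 | failed ; 19 | shipped ; 22 | archived

Inner query: customers.id where city = 'Delhi'.
Outer: keep orders rows whose customer_id is in that set.
Inner query → {10}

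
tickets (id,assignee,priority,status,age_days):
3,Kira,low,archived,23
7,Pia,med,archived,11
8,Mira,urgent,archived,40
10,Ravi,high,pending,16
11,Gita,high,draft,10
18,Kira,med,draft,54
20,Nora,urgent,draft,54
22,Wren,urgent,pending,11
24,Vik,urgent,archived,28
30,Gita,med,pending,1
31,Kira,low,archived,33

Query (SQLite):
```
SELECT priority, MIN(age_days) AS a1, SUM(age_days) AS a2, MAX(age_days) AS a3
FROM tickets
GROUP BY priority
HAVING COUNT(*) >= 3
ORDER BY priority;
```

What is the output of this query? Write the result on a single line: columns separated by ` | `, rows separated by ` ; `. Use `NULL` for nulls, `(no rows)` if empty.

med | 1 | 66 | 54 ; urgent | 11 | 133 | 54

Group tickets by priority.
Per group compute: MIN(age_days), SUM(age_days), MAX(age_days).
HAVING: drop groups with fewer than 3 rows.
  high: ids {10, 11} → MIN(age_days)=10, SUM(age_days)=26, MAX(age_days)=16
  low: ids {3, 31} → MIN(age_days)=23, SUM(age_days)=56, MAX(age_days)=33
  med: ids {7, 18, 30} → MIN(age_days)=1, SUM(age_days)=66, MAX(age_days)=54
  urgent: ids {8, 20, 22, 24} → MIN(age_days)=11, SUM(age_days)=133, MAX(age_days)=54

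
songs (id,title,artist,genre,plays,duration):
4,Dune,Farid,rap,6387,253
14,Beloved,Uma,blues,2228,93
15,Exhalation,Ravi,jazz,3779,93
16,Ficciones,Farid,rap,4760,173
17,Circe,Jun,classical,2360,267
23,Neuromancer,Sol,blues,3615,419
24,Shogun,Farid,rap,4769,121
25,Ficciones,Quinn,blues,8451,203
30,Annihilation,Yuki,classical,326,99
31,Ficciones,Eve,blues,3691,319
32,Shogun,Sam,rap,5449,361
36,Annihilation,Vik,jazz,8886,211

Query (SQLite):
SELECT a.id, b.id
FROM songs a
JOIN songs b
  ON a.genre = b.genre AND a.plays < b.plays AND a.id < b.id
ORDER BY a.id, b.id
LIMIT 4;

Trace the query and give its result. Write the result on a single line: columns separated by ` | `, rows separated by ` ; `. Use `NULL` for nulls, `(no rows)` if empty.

Pairs (a,b) with same genre, a.plays < b.plays, a.id < b.id.
genre groups: blues:{14,23,25,31} classical:{17,30} jazz:{15,36} rap:{4,16,24,32}
Ordered by (a.id, b.id); first 4.

14 | 23 ; 14 | 25 ; 14 | 31 ; 15 | 36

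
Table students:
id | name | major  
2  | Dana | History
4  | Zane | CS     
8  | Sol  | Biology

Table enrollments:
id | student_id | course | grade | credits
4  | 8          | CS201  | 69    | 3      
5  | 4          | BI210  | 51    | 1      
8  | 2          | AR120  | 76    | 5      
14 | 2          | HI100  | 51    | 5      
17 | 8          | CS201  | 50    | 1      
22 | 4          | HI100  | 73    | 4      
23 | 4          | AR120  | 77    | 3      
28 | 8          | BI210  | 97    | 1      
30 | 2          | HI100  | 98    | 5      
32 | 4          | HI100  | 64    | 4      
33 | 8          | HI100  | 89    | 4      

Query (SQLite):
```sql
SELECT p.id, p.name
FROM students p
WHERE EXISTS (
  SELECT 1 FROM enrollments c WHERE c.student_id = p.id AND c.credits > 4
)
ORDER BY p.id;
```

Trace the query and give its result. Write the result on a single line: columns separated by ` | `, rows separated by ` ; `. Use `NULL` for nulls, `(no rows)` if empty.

For each students row, check whether any enrollments with matching student_id has credits > 4.
Keep rows where that is true.

2 | Dana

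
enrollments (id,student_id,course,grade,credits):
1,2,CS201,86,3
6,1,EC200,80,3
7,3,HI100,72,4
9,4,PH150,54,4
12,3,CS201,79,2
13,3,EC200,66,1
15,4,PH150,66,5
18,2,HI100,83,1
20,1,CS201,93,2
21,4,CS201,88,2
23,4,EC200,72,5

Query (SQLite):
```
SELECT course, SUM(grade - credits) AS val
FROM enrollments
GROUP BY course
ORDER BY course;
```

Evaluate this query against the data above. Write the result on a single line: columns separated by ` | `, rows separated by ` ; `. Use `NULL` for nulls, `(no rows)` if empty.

CS201 | 337 ; EC200 | 209 ; HI100 | 150 ; PH150 | 111

For each row compute grade - credits.
Group by course; take SUM of the expression per group.
  CS201: ids {1, 12, 20, 21} → SUM(grade - credits)=337
  EC200: ids {6, 13, 23} → SUM(grade - credits)=209
  HI100: ids {7, 18} → SUM(grade - credits)=150
  PH150: ids {9, 15} → SUM(grade - credits)=111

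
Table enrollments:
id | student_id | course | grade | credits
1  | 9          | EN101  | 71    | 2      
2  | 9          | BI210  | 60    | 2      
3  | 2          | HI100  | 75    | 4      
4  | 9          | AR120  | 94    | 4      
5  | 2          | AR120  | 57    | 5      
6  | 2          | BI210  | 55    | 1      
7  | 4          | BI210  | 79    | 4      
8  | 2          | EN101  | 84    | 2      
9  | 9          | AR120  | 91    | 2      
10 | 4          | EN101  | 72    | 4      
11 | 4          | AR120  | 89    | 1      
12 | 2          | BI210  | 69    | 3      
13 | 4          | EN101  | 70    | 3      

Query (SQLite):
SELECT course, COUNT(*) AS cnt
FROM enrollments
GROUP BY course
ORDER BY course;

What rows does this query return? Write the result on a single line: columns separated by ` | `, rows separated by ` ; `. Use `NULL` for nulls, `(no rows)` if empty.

AR120 | 4 ; BI210 | 4 ; EN101 | 4 ; HI100 | 1

Partition enrollments by course; compute COUNT(*) within each group.
  AR120: ids {4, 5, 9, 11} → COUNT(*)=4
  BI210: ids {2, 6, 7, 12} → COUNT(*)=4
  EN101: ids {1, 8, 10, 13} → COUNT(*)=4
  HI100: ids {3} → COUNT(*)=1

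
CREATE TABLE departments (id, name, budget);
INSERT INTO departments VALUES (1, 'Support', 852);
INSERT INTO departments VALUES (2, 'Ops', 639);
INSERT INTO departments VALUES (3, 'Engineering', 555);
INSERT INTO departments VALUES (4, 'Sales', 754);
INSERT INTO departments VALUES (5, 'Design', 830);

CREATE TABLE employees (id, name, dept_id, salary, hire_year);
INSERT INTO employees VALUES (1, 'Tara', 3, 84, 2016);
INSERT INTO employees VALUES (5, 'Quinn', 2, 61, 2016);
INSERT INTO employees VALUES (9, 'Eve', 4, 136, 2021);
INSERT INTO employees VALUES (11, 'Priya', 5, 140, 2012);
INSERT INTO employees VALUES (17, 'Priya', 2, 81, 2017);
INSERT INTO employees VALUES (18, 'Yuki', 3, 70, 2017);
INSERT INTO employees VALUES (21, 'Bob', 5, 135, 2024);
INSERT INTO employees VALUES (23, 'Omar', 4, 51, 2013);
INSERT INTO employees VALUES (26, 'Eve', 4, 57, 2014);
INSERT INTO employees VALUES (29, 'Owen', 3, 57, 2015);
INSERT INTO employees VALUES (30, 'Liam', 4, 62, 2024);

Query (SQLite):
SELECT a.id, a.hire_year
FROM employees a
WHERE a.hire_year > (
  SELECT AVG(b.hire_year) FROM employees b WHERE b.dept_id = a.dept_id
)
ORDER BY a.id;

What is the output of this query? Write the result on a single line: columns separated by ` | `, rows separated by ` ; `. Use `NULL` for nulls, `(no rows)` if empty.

9 | 2021 ; 17 | 2017 ; 18 | 2017 ; 21 | 2024 ; 30 | 2024

For each employees row a, compute AVG(hire_year) over rows sharing a.dept_id.
Keep row a if a.hire_year > that per-group AVG.
  dept_id=2: AVG(hire_year) = 2016.5
  dept_id=3: AVG(hire_year) = 2016.0
  dept_id=4: AVG(hire_year) = 2018.0
  dept_id=5: AVG(hire_year) = 2018.0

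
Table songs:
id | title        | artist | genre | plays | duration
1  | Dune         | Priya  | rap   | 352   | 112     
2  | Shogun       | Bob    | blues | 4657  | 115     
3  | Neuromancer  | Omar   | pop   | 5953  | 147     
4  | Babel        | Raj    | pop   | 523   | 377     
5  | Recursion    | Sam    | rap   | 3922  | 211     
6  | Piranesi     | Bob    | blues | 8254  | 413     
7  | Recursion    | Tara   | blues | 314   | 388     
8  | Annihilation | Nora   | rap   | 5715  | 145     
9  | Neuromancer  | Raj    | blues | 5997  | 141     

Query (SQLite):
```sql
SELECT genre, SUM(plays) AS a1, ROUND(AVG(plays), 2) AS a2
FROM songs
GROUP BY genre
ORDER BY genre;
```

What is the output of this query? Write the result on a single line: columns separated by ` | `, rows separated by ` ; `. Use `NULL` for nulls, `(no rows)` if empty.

Group songs by genre.
Per group compute: SUM(plays), ROUND(AVG(plays), 2).
  blues: ids {2, 6, 7, 9} → SUM(plays)=19222, ROUND(AVG(plays), 2)=4805.5
  pop: ids {3, 4} → SUM(plays)=6476, ROUND(AVG(plays), 2)=3238
  rap: ids {1, 5, 8} → SUM(plays)=9989, ROUND(AVG(plays), 2)=3329.67

blues | 19222 | 4805.5 ; pop | 6476 | 3238 ; rap | 9989 | 3329.67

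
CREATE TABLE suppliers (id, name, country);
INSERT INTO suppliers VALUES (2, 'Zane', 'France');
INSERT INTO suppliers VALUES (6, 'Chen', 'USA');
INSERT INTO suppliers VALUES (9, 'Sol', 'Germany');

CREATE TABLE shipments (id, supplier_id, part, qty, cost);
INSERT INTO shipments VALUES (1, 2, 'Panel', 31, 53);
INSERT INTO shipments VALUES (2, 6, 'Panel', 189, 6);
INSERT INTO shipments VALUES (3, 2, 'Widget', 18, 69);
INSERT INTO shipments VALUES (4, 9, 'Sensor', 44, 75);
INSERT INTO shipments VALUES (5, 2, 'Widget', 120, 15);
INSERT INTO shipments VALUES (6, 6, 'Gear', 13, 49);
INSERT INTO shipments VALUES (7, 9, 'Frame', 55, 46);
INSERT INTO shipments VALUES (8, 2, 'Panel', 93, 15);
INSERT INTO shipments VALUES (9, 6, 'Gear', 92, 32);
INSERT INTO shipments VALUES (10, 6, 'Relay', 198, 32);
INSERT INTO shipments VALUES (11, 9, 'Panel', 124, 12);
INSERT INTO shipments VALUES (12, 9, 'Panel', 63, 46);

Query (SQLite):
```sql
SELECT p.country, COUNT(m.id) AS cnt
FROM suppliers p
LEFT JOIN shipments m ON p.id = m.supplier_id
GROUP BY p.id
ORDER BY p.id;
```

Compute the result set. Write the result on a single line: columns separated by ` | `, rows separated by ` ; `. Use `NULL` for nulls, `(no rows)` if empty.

LEFT JOIN keeps every suppliers row; unmatched ones get NULL for shipments columns.
Group by suppliers.id and compute COUNT(m.id). COUNT(col) of an all-NULL group is 0.
  2: ids {1, 3, 5, 8} → COUNT(m.id)=4
  6: ids {2, 6, 9, 10} → COUNT(m.id)=4
  9: ids {4, 7, 11, 12} → COUNT(m.id)=4

France | 4 ; USA | 4 ; Germany | 4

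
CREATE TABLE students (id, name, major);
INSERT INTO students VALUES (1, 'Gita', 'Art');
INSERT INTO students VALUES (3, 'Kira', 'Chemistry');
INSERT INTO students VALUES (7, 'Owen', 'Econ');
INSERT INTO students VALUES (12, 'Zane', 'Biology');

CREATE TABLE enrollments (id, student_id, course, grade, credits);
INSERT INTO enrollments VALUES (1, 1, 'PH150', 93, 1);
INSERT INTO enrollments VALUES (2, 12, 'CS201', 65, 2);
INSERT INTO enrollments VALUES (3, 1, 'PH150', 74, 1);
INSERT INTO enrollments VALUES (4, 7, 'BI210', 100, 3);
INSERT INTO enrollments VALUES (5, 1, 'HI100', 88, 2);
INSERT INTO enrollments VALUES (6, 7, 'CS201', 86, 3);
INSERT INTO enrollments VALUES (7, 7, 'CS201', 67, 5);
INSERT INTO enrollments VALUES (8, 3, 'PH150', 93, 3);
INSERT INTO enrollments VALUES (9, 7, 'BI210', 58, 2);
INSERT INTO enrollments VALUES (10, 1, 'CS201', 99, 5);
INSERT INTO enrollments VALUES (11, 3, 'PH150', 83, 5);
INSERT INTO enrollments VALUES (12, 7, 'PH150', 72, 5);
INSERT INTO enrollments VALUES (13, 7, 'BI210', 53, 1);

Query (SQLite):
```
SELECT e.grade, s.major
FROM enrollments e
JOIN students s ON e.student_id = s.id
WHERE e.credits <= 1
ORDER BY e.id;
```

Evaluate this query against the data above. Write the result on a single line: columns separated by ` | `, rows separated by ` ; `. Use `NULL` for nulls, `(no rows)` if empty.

93 | Art ; 74 | Art ; 53 | Econ

Each enrollments row matches the students row where student_id = students.id.
Then keep rows with e.credits <= 1.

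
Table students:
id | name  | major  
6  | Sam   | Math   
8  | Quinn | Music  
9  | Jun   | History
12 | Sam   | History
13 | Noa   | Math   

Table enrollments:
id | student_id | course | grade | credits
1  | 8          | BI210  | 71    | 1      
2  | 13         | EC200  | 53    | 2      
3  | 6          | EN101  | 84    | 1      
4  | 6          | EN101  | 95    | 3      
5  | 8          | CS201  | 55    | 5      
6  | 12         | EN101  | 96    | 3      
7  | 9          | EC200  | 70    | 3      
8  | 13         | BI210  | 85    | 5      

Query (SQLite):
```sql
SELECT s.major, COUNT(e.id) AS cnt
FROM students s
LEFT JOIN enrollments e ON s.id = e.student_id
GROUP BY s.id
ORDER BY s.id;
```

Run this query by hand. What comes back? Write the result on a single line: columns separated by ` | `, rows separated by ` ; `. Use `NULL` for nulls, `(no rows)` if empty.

Math | 2 ; Music | 2 ; History | 1 ; History | 1 ; Math | 2

LEFT JOIN keeps every students row; unmatched ones get NULL for enrollments columns.
Group by students.id and compute COUNT(e.id). COUNT(col) of an all-NULL group is 0.
  6: ids {3, 4} → COUNT(e.id)=2
  8: ids {1, 5} → COUNT(e.id)=2
  9: ids {7} → COUNT(e.id)=1
  12: ids {6} → COUNT(e.id)=1
  13: ids {2, 8} → COUNT(e.id)=2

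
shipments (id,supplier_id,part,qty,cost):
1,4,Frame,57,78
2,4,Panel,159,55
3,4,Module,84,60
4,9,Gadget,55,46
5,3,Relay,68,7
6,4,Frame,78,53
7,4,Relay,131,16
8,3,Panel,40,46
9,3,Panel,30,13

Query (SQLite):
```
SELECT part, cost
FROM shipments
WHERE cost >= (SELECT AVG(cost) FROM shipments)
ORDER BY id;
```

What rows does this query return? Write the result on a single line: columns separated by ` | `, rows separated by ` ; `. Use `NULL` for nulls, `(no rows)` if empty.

Scalar subquery: AVG(cost) over all shipments rows = 41.555556 (≈; comparison uses full precision).
Keep rows where cost >= that value.

Frame | 78 ; Panel | 55 ; Module | 60 ; Gadget | 46 ; Frame | 53 ; Panel | 46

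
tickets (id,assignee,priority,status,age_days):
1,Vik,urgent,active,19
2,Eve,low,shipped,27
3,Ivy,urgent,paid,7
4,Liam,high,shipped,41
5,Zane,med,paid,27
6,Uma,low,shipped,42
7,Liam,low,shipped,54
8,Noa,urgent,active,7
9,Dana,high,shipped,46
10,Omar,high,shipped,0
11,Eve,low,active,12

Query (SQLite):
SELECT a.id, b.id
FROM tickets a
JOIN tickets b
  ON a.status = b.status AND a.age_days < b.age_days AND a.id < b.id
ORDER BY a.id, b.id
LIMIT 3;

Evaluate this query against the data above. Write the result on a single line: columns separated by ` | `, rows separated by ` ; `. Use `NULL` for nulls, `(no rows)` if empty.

2 | 4 ; 2 | 6 ; 2 | 7

Pairs (a,b) with same status, a.age_days < b.age_days, a.id < b.id.
status groups: active:{1,8,11} paid:{3,5} shipped:{2,4,6,7,9,10}
Ordered by (a.id, b.id); first 3.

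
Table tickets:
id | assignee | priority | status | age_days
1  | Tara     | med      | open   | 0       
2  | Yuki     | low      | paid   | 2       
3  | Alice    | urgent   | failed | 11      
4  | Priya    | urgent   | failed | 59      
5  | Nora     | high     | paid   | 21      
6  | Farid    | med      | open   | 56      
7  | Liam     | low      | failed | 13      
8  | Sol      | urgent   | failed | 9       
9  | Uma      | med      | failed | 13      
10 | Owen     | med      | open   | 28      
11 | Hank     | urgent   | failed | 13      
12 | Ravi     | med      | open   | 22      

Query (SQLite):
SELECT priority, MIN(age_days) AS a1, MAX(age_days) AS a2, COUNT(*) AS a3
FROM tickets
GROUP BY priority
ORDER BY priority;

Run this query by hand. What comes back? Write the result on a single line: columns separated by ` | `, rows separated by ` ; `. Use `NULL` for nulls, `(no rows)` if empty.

high | 21 | 21 | 1 ; low | 2 | 13 | 2 ; med | 0 | 56 | 5 ; urgent | 9 | 59 | 4

Group tickets by priority.
Per group compute: MIN(age_days), MAX(age_days), COUNT(*).
  high: ids {5} → MIN(age_days)=21, MAX(age_days)=21, COUNT(*)=1
  low: ids {2, 7} → MIN(age_days)=2, MAX(age_days)=13, COUNT(*)=2
  med: ids {1, 6, 9, 10, 12} → MIN(age_days)=0, MAX(age_days)=56, COUNT(*)=5
  urgent: ids {3, 4, 8, 11} → MIN(age_days)=9, MAX(age_days)=59, COUNT(*)=4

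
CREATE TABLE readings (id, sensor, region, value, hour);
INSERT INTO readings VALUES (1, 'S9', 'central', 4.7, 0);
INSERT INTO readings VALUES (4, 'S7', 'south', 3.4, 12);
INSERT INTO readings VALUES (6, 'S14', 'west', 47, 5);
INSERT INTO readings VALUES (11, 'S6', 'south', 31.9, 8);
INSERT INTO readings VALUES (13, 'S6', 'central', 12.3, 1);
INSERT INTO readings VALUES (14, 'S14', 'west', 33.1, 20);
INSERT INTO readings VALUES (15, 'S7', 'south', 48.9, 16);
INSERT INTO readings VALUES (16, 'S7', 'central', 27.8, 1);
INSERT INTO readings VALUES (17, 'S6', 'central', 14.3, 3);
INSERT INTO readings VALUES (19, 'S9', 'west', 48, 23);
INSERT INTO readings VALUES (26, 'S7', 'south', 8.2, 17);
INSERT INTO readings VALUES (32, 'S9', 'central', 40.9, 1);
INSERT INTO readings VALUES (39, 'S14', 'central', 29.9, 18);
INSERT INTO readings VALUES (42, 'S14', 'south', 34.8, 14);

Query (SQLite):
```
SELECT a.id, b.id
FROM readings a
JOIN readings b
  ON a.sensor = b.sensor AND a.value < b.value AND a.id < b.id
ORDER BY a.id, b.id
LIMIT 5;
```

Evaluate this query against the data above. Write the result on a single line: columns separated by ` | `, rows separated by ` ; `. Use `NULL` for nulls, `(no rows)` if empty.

1 | 19 ; 1 | 32 ; 4 | 15 ; 4 | 16 ; 4 | 26

Pairs (a,b) with same sensor, a.value < b.value, a.id < b.id.
sensor groups: S14:{6,14,39,42} S6:{11,13,17} S7:{4,15,16,26} S9:{1,19,32}
Ordered by (a.id, b.id); first 5.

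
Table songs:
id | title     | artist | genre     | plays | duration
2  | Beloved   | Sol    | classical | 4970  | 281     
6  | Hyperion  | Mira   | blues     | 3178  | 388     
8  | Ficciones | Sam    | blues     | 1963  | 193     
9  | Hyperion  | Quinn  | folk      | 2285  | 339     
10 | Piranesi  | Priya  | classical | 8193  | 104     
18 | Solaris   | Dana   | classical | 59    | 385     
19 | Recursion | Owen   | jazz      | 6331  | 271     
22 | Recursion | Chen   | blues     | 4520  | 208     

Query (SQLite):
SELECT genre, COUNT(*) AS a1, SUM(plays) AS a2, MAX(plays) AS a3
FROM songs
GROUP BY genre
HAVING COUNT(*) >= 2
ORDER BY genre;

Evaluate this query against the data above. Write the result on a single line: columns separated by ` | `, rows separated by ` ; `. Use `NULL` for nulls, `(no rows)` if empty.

Group songs by genre.
Per group compute: COUNT(*), SUM(plays), MAX(plays).
HAVING: drop groups with fewer than 2 rows.
  blues: ids {6, 8, 22} → COUNT(*)=3, SUM(plays)=9661, MAX(plays)=4520
  classical: ids {2, 10, 18} → COUNT(*)=3, SUM(plays)=13222, MAX(plays)=8193
  folk: ids {9} → COUNT(*)=1, SUM(plays)=2285, MAX(plays)=2285
  jazz: ids {19} → COUNT(*)=1, SUM(plays)=6331, MAX(plays)=6331

blues | 3 | 9661 | 4520 ; classical | 3 | 13222 | 8193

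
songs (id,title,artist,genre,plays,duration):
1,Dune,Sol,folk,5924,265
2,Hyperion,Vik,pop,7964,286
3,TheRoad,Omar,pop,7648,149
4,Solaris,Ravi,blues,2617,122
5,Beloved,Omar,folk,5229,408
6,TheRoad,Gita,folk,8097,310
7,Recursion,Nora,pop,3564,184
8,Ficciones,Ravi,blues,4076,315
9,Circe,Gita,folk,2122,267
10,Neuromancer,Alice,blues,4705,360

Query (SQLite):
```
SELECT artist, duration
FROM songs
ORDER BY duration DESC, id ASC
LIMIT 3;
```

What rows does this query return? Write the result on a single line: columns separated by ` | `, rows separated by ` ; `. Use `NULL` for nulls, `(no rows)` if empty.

Sort by duration desc, tiebreak id asc: (408, id=5), (360, id=10), (315, id=8), (310, id=6), (286, id=2), (267, id=9) …. Take first 3.

Omar | 408 ; Alice | 360 ; Ravi | 315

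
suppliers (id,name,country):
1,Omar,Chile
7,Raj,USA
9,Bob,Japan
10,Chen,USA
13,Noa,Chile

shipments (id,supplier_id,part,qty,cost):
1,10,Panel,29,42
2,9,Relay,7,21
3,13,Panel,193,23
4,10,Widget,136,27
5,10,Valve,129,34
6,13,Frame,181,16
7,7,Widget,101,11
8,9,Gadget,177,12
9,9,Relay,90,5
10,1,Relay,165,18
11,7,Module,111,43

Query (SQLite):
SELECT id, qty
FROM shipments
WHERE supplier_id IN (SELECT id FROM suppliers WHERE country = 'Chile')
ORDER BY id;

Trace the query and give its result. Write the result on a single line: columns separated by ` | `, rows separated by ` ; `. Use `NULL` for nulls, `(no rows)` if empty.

3 | 193 ; 6 | 181 ; 10 | 165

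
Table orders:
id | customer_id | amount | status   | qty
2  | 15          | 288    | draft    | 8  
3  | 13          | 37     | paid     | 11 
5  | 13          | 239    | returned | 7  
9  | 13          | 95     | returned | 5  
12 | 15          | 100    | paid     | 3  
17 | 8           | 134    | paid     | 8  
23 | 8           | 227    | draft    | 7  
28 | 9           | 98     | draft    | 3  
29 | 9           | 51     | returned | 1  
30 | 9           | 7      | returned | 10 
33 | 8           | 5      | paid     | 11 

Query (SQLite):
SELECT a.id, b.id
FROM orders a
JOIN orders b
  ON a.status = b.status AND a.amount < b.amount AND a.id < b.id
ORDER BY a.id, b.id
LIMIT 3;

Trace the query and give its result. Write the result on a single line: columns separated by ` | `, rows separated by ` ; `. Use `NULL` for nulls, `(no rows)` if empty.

3 | 12 ; 3 | 17 ; 12 | 17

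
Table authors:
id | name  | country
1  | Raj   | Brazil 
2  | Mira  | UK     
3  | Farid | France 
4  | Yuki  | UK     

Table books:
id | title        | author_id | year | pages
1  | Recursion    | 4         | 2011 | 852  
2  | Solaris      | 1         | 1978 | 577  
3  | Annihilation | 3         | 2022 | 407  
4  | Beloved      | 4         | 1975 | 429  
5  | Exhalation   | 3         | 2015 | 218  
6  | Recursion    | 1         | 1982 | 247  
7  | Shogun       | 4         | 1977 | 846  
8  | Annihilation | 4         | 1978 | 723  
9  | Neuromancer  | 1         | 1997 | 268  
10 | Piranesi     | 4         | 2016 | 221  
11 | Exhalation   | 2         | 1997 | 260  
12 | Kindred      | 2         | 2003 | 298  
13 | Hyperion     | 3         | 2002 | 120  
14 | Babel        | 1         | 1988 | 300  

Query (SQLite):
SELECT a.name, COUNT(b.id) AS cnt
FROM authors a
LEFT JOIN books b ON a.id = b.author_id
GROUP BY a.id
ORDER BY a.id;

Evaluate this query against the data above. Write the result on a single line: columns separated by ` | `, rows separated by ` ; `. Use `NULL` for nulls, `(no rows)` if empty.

Raj | 4 ; Mira | 2 ; Farid | 3 ; Yuki | 5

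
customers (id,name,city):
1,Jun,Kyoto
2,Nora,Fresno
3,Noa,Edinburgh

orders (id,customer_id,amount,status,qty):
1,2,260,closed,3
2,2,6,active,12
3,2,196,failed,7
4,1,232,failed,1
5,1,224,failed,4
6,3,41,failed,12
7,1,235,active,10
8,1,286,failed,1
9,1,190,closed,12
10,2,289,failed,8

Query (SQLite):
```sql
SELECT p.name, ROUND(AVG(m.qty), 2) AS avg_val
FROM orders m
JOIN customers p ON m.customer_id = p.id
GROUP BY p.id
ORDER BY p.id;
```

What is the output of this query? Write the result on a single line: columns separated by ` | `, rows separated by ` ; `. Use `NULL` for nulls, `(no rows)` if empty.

Join each orders row to its customers via customer_id.
Group joined rows by customers.id; compute ROUND(AVG(m.qty), 2) per group.
  1: ids {4, 5, 7, 8, 9} → ROUND(AVG(m.qty), 2)=5.6
  2: ids {1, 2, 3, 10} → ROUND(AVG(m.qty), 2)=7.5
  3: ids {6} → ROUND(AVG(m.qty), 2)=12

Jun | 5.6 ; Nora | 7.5 ; Noa | 12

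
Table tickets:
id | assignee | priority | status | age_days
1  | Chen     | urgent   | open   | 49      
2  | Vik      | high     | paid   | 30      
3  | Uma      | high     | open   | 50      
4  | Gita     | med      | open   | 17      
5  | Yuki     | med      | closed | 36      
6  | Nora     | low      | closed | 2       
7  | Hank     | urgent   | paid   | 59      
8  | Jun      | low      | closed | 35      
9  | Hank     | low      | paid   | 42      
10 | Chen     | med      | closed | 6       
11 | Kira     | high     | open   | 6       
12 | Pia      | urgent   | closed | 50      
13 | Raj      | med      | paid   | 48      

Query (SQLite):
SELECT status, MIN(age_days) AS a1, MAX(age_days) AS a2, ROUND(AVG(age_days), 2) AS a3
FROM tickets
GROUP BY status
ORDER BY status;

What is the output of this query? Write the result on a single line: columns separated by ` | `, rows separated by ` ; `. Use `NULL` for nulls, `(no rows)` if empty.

Group tickets by status.
Per group compute: MIN(age_days), MAX(age_days), ROUND(AVG(age_days), 2).
  closed: ids {5, 6, 8, 10, 12} → MIN(age_days)=2, MAX(age_days)=50, ROUND(AVG(age_days), 2)=25.8
  open: ids {1, 3, 4, 11} → MIN(age_days)=6, MAX(age_days)=50, ROUND(AVG(age_days), 2)=30.5
  paid: ids {2, 7, 9, 13} → MIN(age_days)=30, MAX(age_days)=59, ROUND(AVG(age_days), 2)=44.75

closed | 2 | 50 | 25.8 ; open | 6 | 50 | 30.5 ; paid | 30 | 59 | 44.75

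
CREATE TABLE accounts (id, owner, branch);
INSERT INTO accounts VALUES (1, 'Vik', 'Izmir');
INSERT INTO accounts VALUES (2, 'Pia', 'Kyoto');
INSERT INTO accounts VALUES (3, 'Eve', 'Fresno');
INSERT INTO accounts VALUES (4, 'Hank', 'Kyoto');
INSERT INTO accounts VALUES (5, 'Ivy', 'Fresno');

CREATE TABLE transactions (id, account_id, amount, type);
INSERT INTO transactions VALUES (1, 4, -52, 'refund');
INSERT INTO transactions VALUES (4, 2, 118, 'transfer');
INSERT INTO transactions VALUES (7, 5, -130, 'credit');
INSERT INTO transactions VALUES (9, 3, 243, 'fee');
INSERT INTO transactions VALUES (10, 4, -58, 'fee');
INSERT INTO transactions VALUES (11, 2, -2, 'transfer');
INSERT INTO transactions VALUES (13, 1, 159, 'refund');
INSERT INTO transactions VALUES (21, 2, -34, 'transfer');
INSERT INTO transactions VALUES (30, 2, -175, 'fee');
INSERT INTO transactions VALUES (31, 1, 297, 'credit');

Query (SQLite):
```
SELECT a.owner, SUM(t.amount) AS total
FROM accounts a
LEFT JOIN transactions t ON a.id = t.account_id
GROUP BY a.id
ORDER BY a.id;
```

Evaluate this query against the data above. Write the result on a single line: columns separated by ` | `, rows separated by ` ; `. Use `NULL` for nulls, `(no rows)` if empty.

Vik | 456 ; Pia | -93 ; Eve | 243 ; Hank | -110 ; Ivy | -130

LEFT JOIN keeps every accounts row; unmatched ones get NULL for transactions columns.
Group by accounts.id and compute SUM(t.amount). SUM over an all-NULL group is NULL.
  1: ids {13, 31} → SUM(t.amount)=456
  2: ids {4, 11, 21, 30} → SUM(t.amount)=-93
  3: ids {9} → SUM(t.amount)=243
  4: ids {1, 10} → SUM(t.amount)=-110
  5: ids {7} → SUM(t.amount)=-130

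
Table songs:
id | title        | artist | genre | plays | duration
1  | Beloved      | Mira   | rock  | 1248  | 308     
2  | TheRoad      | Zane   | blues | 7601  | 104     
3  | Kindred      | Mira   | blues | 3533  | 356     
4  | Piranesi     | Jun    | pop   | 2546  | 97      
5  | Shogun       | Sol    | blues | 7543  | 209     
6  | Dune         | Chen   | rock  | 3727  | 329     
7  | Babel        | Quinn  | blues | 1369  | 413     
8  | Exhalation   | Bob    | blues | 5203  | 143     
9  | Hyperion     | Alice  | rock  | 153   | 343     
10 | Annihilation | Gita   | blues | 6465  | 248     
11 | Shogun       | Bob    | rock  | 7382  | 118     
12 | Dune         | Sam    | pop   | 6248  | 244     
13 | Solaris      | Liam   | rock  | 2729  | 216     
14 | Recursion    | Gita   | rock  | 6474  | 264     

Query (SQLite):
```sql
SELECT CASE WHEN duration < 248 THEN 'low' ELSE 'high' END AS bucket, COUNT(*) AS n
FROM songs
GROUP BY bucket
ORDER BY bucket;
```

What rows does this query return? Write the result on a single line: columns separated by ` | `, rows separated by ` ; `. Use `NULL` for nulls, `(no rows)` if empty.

high | 7 ; low | 7

Bucket rows by duration < 248 → 'low' else 'high'; count each bucket.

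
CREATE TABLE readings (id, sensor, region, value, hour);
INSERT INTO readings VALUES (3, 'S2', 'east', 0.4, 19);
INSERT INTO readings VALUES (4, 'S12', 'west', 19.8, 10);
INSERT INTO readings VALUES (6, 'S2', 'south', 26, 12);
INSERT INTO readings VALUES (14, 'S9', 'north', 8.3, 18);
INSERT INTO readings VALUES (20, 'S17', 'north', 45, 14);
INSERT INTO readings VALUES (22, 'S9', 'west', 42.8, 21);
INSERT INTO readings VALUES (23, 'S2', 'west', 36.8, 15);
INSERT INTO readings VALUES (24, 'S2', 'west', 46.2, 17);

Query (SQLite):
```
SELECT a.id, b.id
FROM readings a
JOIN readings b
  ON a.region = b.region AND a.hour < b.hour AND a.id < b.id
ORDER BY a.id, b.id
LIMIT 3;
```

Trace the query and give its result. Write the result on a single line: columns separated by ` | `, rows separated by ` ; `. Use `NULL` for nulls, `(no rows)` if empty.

4 | 22 ; 4 | 23 ; 4 | 24

Pairs (a,b) with same region, a.hour < b.hour, a.id < b.id.
region groups: east:{3} north:{14,20} south:{6} west:{4,22,23,24}
Ordered by (a.id, b.id); first 3.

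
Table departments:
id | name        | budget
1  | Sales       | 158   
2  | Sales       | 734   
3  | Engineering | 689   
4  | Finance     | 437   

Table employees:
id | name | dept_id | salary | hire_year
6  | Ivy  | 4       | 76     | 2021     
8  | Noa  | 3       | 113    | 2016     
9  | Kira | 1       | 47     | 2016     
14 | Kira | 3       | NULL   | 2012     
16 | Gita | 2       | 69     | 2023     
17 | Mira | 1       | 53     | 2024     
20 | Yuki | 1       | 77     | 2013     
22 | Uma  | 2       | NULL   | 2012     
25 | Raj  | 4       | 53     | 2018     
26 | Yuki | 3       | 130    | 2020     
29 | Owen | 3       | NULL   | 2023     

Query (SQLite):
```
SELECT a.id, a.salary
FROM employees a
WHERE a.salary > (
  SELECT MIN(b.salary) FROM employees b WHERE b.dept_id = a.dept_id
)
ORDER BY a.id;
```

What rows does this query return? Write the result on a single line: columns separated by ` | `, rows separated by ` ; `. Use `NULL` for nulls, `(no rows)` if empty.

For each employees row a, compute MIN(salary) over rows sharing a.dept_id.
Keep row a if a.salary > that per-group MIN.
  dept_id=1: MIN(salary) = 47
  dept_id=2: MIN(salary) = 69
  dept_id=3: MIN(salary) = 113
  dept_id=4: MIN(salary) = 53

6 | 76 ; 17 | 53 ; 20 | 77 ; 26 | 130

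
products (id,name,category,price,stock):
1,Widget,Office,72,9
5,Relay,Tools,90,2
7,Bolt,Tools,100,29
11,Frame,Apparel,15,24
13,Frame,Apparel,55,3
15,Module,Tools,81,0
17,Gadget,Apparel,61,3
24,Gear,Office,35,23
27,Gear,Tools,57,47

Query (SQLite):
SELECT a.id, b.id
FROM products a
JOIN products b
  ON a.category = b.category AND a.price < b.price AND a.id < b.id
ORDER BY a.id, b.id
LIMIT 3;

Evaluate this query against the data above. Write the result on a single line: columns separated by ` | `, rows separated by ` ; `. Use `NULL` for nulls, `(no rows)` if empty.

5 | 7 ; 11 | 13 ; 11 | 17

Pairs (a,b) with same category, a.price < b.price, a.id < b.id.
category groups: Apparel:{11,13,17} Office:{1,24} Tools:{5,7,15,27}
Ordered by (a.id, b.id); first 3.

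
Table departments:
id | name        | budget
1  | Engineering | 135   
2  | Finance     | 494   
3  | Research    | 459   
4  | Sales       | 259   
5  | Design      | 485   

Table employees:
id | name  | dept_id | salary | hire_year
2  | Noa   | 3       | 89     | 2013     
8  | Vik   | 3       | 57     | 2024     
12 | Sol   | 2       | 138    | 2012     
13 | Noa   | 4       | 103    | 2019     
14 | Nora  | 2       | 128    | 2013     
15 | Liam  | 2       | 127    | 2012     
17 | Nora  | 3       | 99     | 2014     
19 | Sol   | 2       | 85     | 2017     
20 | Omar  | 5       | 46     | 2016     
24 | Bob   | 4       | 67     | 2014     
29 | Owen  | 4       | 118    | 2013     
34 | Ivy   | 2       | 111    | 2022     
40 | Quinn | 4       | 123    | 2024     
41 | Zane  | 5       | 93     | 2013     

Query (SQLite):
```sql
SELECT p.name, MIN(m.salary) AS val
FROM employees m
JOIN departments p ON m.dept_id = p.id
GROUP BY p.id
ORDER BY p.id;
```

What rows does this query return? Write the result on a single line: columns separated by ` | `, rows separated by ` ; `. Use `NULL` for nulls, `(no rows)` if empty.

Finance | 85 ; Research | 57 ; Sales | 67 ; Design | 46

Join each employees row to its departments via dept_id.
Group joined rows by departments.id; compute MIN(m.salary) per group.
  2: ids {12, 14, 15, 19, 34} → MIN(m.salary)=85
  3: ids {2, 8, 17} → MIN(m.salary)=57
  4: ids {13, 24, 29, 40} → MIN(m.salary)=67
  5: ids {20, 41} → MIN(m.salary)=46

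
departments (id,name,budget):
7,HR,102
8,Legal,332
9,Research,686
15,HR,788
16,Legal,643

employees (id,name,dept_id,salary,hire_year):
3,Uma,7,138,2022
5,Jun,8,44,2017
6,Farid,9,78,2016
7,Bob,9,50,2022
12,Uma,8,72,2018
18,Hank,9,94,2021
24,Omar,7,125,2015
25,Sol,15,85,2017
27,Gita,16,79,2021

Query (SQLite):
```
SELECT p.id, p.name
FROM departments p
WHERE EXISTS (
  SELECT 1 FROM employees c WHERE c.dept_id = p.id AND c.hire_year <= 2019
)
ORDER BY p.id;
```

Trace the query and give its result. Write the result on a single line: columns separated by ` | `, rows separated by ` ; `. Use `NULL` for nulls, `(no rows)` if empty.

For each departments row, check whether any employees with matching dept_id has hire_year <= 2019.
Keep rows where that is true.

7 | HR ; 8 | Legal ; 9 | Research ; 15 | HR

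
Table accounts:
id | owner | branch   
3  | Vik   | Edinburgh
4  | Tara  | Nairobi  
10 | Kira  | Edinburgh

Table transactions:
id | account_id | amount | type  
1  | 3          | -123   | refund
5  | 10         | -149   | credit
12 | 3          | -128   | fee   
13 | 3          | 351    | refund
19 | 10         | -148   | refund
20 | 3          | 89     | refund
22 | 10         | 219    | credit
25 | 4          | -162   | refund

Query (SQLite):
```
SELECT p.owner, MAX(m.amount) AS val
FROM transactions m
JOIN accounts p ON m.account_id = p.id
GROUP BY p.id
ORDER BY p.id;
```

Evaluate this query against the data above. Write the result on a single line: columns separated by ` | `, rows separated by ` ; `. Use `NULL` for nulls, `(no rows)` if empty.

Join each transactions row to its accounts via account_id.
Group joined rows by accounts.id; compute MAX(m.amount) per group.
  3: ids {1, 12, 13, 20} → MAX(m.amount)=351
  4: ids {25} → MAX(m.amount)=-162
  10: ids {5, 19, 22} → MAX(m.amount)=219

Vik | 351 ; Tara | -162 ; Kira | 219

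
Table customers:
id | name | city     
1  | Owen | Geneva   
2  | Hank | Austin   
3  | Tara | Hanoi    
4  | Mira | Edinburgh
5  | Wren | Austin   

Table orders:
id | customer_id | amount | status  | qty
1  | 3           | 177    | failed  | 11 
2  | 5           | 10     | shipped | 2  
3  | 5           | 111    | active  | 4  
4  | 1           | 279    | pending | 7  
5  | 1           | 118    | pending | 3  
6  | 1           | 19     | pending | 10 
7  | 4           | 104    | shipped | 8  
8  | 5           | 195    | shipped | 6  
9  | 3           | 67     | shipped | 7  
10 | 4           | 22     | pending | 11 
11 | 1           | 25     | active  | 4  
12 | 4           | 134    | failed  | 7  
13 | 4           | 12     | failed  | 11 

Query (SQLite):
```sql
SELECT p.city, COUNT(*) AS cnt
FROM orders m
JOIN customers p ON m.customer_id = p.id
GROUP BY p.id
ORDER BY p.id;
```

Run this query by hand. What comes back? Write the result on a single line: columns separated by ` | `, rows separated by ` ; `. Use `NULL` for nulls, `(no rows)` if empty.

Geneva | 4 ; Hanoi | 2 ; Edinburgh | 4 ; Austin | 3

Join each orders row to its customers via customer_id.
Group joined rows by customers.id; compute COUNT(*) per group.
  1: ids {4, 5, 6, 11} → COUNT(*)=4
  3: ids {1, 9} → COUNT(*)=2
  4: ids {7, 10, 12, 13} → COUNT(*)=4
  5: ids {2, 3, 8} → COUNT(*)=3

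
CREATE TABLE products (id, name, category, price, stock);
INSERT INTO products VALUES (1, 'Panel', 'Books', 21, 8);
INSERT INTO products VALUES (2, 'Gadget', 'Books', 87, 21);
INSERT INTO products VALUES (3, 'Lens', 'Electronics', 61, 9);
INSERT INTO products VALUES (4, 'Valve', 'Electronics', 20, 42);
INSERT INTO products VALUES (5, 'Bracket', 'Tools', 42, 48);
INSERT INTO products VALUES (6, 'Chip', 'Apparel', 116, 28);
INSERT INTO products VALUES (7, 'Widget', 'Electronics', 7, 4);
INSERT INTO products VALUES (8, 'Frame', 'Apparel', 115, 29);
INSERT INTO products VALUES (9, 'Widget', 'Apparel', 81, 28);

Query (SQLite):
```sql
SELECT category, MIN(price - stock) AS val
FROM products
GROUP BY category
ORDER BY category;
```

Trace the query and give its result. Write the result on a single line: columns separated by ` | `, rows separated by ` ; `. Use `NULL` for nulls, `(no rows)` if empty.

Apparel | 53 ; Books | 13 ; Electronics | -22 ; Tools | -6

For each row compute price - stock.
Group by category; take MIN of the expression per group.
  Apparel: ids {6, 8, 9} → MIN(price - stock)=53
  Books: ids {1, 2} → MIN(price - stock)=13
  Electronics: ids {3, 4, 7} → MIN(price - stock)=-22
  Tools: ids {5} → MIN(price - stock)=-6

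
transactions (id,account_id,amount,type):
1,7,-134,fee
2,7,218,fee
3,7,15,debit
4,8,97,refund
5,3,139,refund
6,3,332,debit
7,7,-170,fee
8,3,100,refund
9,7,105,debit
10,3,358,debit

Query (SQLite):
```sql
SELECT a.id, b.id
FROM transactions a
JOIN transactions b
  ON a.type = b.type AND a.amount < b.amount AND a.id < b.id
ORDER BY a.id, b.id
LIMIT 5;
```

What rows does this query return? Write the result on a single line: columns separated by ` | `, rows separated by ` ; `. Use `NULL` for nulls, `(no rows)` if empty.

1 | 2 ; 3 | 6 ; 3 | 9 ; 3 | 10 ; 4 | 5

Pairs (a,b) with same type, a.amount < b.amount, a.id < b.id.
type groups: debit:{3,6,9,10} fee:{1,2,7} refund:{4,5,8}
Ordered by (a.id, b.id); first 5.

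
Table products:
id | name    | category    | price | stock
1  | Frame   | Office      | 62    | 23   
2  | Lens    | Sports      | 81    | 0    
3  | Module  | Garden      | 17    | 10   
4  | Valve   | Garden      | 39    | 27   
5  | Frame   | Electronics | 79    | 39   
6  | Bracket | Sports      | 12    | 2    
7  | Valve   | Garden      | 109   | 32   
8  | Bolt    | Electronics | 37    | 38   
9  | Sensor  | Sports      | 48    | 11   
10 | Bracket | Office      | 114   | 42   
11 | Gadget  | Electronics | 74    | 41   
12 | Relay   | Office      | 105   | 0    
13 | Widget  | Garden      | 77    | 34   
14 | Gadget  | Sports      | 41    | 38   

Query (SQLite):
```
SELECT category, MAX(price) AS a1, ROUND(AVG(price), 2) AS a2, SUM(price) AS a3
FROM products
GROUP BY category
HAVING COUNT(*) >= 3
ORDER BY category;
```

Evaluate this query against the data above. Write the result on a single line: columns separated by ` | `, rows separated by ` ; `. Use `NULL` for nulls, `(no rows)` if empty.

Group products by category.
Per group compute: MAX(price), ROUND(AVG(price), 2), SUM(price).
HAVING: drop groups with fewer than 3 rows.
  Electronics: ids {5, 8, 11} → MAX(price)=79, ROUND(AVG(price), 2)=63.33, SUM(price)=190
  Garden: ids {3, 4, 7, 13} → MAX(price)=109, ROUND(AVG(price), 2)=60.5, SUM(price)=242
  Office: ids {1, 10, 12} → MAX(price)=114, ROUND(AVG(price), 2)=93.67, SUM(price)=281
  Sports: ids {2, 6, 9, 14} → MAX(price)=81, ROUND(AVG(price), 2)=45.5, SUM(price)=182

Electronics | 79 | 63.33 | 190 ; Garden | 109 | 60.5 | 242 ; Office | 114 | 93.67 | 281 ; Sports | 81 | 45.5 | 182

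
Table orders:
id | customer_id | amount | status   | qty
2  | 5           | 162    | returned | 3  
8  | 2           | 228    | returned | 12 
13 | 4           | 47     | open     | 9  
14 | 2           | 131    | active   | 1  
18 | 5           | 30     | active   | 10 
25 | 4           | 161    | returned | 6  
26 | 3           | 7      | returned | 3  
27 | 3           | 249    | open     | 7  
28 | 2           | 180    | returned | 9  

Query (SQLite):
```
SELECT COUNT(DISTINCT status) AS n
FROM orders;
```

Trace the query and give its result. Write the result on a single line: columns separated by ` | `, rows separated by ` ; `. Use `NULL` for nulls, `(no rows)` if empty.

3

Count distinct non-NULL status values.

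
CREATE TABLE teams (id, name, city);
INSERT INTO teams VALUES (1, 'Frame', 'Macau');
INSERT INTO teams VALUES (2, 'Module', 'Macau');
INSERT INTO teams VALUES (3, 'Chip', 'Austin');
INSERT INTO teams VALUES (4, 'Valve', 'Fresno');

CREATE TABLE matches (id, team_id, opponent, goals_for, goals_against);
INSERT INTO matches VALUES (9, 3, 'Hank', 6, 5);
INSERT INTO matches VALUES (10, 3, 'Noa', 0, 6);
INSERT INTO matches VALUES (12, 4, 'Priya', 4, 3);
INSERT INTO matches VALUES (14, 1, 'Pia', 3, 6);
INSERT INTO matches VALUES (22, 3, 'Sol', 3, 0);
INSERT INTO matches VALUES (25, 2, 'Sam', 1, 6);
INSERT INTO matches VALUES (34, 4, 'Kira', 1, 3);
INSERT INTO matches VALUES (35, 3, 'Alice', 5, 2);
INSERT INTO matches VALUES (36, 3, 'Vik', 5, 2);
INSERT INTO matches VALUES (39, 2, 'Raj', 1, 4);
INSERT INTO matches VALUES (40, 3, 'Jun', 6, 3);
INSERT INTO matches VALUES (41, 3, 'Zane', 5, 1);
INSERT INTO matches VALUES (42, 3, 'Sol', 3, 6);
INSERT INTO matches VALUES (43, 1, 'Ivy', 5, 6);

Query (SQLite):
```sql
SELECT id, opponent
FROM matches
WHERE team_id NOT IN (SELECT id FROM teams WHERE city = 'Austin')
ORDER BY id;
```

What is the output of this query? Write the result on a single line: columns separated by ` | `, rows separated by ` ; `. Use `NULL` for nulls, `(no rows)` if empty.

Inner query: teams.id where city = 'Austin'.
Outer: keep matches rows whose team_id is not in that set.
Inner query → {3}

12 | Priya ; 14 | Pia ; 25 | Sam ; 34 | Kira ; 39 | Raj ; 43 | Ivy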